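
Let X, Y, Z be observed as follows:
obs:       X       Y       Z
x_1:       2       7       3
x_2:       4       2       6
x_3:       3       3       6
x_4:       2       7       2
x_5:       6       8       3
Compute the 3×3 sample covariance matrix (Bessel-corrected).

Step 1 — column means:
  mean(X) = (2 + 4 + 3 + 2 + 6) / 5 = 17/5 = 3.4
  mean(Y) = (7 + 2 + 3 + 7 + 8) / 5 = 27/5 = 5.4
  mean(Z) = (3 + 6 + 6 + 2 + 3) / 5 = 20/5 = 4

Step 2 — sample covariance S[i,j] = (1/(n-1)) · Σ_k (x_{k,i} - mean_i) · (x_{k,j} - mean_j), with n-1 = 4.
  S[X,X] = ((-1.4)·(-1.4) + (0.6)·(0.6) + (-0.4)·(-0.4) + (-1.4)·(-1.4) + (2.6)·(2.6)) / 4 = 11.2/4 = 2.8
  S[X,Y] = ((-1.4)·(1.6) + (0.6)·(-3.4) + (-0.4)·(-2.4) + (-1.4)·(1.6) + (2.6)·(2.6)) / 4 = 1.2/4 = 0.3
  S[X,Z] = ((-1.4)·(-1) + (0.6)·(2) + (-0.4)·(2) + (-1.4)·(-2) + (2.6)·(-1)) / 4 = 2/4 = 0.5
  S[Y,Y] = ((1.6)·(1.6) + (-3.4)·(-3.4) + (-2.4)·(-2.4) + (1.6)·(1.6) + (2.6)·(2.6)) / 4 = 29.2/4 = 7.3
  S[Y,Z] = ((1.6)·(-1) + (-3.4)·(2) + (-2.4)·(2) + (1.6)·(-2) + (2.6)·(-1)) / 4 = -19/4 = -4.75
  S[Z,Z] = ((-1)·(-1) + (2)·(2) + (2)·(2) + (-2)·(-2) + (-1)·(-1)) / 4 = 14/4 = 3.5

S is symmetric (S[j,i] = S[i,j]). Assembling:

S = [[2.8, 0.3, 0.5],
 [0.3, 7.3, -4.75],
 [0.5, -4.75, 3.5]]


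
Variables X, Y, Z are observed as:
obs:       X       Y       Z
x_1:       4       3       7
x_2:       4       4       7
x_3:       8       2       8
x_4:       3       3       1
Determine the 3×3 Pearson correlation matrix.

Step 1 — column means:
  mean(X) = (4 + 4 + 8 + 3) / 4 = 19/4 = 4.75
  mean(Y) = (3 + 4 + 2 + 3) / 4 = 12/4 = 3
  mean(Z) = (7 + 7 + 8 + 1) / 4 = 23/4 = 5.75

Step 2 — sample variances and covariances s[i,j] = (1/(n-1)) · Σ_k (x_{k,i} - mean_i) · (x_{k,j} - mean_j), with n-1 = 3:
  s[X,X] = ((-0.75)·(-0.75) + (-0.75)·(-0.75) + (3.25)·(3.25) + (-1.75)·(-1.75)) / 3 = 14.75/3 = 4.9167
  s[X,Y] = ((-0.75)·(0) + (-0.75)·(1) + (3.25)·(-1) + (-1.75)·(0)) / 3 = -4/3 = -1.3333
  s[X,Z] = ((-0.75)·(1.25) + (-0.75)·(1.25) + (3.25)·(2.25) + (-1.75)·(-4.75)) / 3 = 13.75/3 = 4.5833
  s[Y,Y] = ((0)·(0) + (1)·(1) + (-1)·(-1) + (0)·(0)) / 3 = 2/3 = 0.6667
  s[Y,Z] = ((0)·(1.25) + (1)·(1.25) + (-1)·(2.25) + (0)·(-4.75)) / 3 = -1/3 = -0.3333
  s[Z,Z] = ((1.25)·(1.25) + (1.25)·(1.25) + (2.25)·(2.25) + (-4.75)·(-4.75)) / 3 = 30.75/3 = 10.25
  Sample standard deviations s_i = √(s[i,i]):
  s(X) = √(4.9167) = 2.2174
  s(Y) = √(0.6667) = 0.8165
  s(Z) = √(10.25) = 3.2016

Step 3 — r_{ij} = s_{ij} / (s_i · s_j):
  r[X,X] = 1 (diagonal).
  r[X,Y] = -1.3333 / (2.2174 · 0.8165) = -1.3333 / 1.8105 = -0.7365
  r[X,Z] = 4.5833 / (2.2174 · 3.2016) = 4.5833 / 7.099 = 0.6456
  r[Y,Y] = 1 (diagonal).
  r[Y,Z] = -0.3333 / (0.8165 · 3.2016) = -0.3333 / 2.6141 = -0.1275
  r[Z,Z] = 1 (diagonal).

R is symmetric with unit diagonal. Assembling:

R = [[1, -0.7365, 0.6456],
 [-0.7365, 1, -0.1275],
 [0.6456, -0.1275, 1]]


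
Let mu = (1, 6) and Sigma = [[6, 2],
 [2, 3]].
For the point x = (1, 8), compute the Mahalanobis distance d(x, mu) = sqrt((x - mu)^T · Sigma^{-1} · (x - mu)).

Step 1 — centre the observation: (x - mu) = (0, 2).

Step 2 — invert Sigma. det(Sigma) = 6·3 - (2)² = 14.
  Sigma^{-1} = (1/det) · [[d, -b], [-b, a]] = [[0.2143, -0.1429],
 [-0.1429, 0.4286]].

Step 3 — form the quadratic (x - mu)^T · Sigma^{-1} · (x - mu):
  Sigma^{-1} · (x - mu) = (-0.2857, 0.8571).
  (x - mu)^T · [Sigma^{-1} · (x - mu)] = (0)·(-0.2857) + (2)·(0.8571) = 1.7143.

Step 4 — take square root: d = √(1.7143) ≈ 1.3093.

d(x, mu) = √(1.7143) ≈ 1.3093


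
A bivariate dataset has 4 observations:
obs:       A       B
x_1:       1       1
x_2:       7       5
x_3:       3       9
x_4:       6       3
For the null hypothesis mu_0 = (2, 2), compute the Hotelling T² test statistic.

Step 1 — sample mean vector:
  mean(A) = (1 + 7 + 3 + 6) / 4 = 17/4 = 4.25
  mean(B) = (1 + 5 + 9 + 3) / 4 = 18/4 = 4.5
  x̄ = (4.25, 4.5),  deviation x̄ - mu_0 = (4.25, 4.5) - (2, 2) = (2.25, 2.5).

Step 2 — sample covariance matrix, S[i,j] = (1/(n-1)) · Σ_k (x_{k,i} - mean_i) · (x_{k,j} - mean_j), divisor n-1 = 3:
  S[A,A] = ((-3.25)·(-3.25) + (2.75)·(2.75) + (-1.25)·(-1.25) + (1.75)·(1.75)) / 3 = 22.75/3 = 7.5833
  S[A,B] = ((-3.25)·(-3.5) + (2.75)·(0.5) + (-1.25)·(4.5) + (1.75)·(-1.5)) / 3 = 4.5/3 = 1.5
  S[B,B] = ((-3.5)·(-3.5) + (0.5)·(0.5) + (4.5)·(4.5) + (-1.5)·(-1.5)) / 3 = 35/3 = 11.6667
  S = [[7.5833, 1.5],
 [1.5, 11.6667]].

Step 3 — invert S. det(S) = 7.5833·11.6667 - (1.5)² = 86.2222.
  S^{-1} = (1/det) · [[d, -b], [-b, a]] = [[0.1353, -0.0174],
 [-0.0174, 0.088]].

Step 4 — quadratic form (x̄ - mu_0)^T · S^{-1} · (x̄ - mu_0):
  S^{-1} · (x̄ - mu_0) = (0.261, 0.1807),
  (x̄ - mu_0)^T · [...] = (2.25)·(0.261) + (2.5)·(0.1807) = 1.039.

Step 5 — scale by n: T² = 4 · 1.039 = 4.1559.

T² ≈ 4.1559


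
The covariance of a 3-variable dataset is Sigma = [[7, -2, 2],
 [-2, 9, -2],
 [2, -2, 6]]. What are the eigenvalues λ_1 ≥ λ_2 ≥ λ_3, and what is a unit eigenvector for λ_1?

Step 1 — characteristic polynomial p(λ) = det(λI - Sigma) = λ³ - tr·λ² + c_1·λ - det, where tr = trace, c_1 = sum of the principal 2×2 minors, det = det(Sigma):
  tr = 7 + 9 + 6 = 22,
  c_1 = (7·9 - (-2)²) + (7·6 - (2)²) + (9·6 - (-2)²) = 59 + 38 + 50 = 147,
  det = 7·(9·6 - (-2)²) - (-2)·((-2)·6 - (-2)·(2)) + (2)·((-2)·(-2) - 9·(2)) = 7·(50) - (-2)·(-8) + (2)·(-14) = 306.
  So p(λ) = λ³ - 22λ² + 147λ - 306.
Step 2 — look for an integer root (rational root theorem: any rational root is an integer divisor of 306). Testing λ = 6:
  p(6) = 216 - 792 + 882 - 306 = 0  ✓
  Dividing out (λ - 6): p(λ) = (λ - 6)(λ² - 16λ + 51).
Step 3 — remaining eigenvalues from the quadratic λ² - 16λ + 51 = 0:
  Δ = 16² - 4·51 = 256 - 204 = 52,  λ = (16 ± √52)/2 = (16 ± 7.2111)/2 ≈ 11.6056 or 4.3944.
  Sorted: λ_1 = 11.6056,  λ_2 = 6,  λ_3 = 4.3944  (check: sum = 22 = tr ✓).

Step 4 — unit eigenvector for λ_1 ≈ 11.6056: v spans the null space of (Sigma - λ_1 I), whose rows are
  r_1 = (-4.6056, -2, 2),  r_2 = (-2, -2.6056, -2),  r_3 = (2, -2, -5.6056).
  v is orthogonal to every row, so take v ∝ r_1 × r_2 = ((-2)·(-2) - (2)·(-2.6056), (2)·(-2) - (-4.6056)·(-2), (-4.6056)·(-2.6056) - (-2)·(-2)) ≈ (9.2111, -13.2111, 8).
  Let u = (9.2111, -13.2111, 8).
  ||u|| = √((9.2111)² + (-13.2111)² + (8)²) = √(323.3776) ≈ 17.9827,  v_1 = u/||u|| ≈ (0.5122, -0.7347, 0.4449) (||v_1|| = 1).

λ_1 = 11.6056,  λ_2 = 6,  λ_3 = 4.3944;  v_1 ≈ (0.5122, -0.7347, 0.4449)


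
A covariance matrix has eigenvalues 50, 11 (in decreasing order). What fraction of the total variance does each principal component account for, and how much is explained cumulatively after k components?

Step 1 — total variance = trace(Sigma) = Σ λ_i = 50 + 11 = 61.

Step 2 — fraction explained by component i = λ_i / Σ λ:
  PC1: 50/61 = 0.8197
  PC2: 11/61 = 0.1803

Step 3 — cumulative fraction after k components = (λ_1 + ... + λ_k) / Σ λ:
  k = 1: 50/61 = 0.8197
  k = 2: (50 + 11)/61 = 61/61 = 1

Summary (fraction, with percent):

explained: PC1 0.8197 (81.97%), PC2 0.1803 (18.03%);  cumulative: 0.8197, 1


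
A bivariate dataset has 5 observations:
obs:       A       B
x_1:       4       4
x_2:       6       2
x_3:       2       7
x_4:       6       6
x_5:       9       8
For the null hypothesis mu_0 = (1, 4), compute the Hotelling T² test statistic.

Step 1 — sample mean vector:
  mean(A) = (4 + 6 + 2 + 6 + 9) / 5 = 27/5 = 5.4
  mean(B) = (4 + 2 + 7 + 6 + 8) / 5 = 27/5 = 5.4
  x̄ = (5.4, 5.4),  deviation x̄ - mu_0 = (5.4, 5.4) - (1, 4) = (4.4, 1.4).

Step 2 — sample covariance matrix, S[i,j] = (1/(n-1)) · Σ_k (x_{k,i} - mean_i) · (x_{k,j} - mean_j), divisor n-1 = 4:
  S[A,A] = ((-1.4)·(-1.4) + (0.6)·(0.6) + (-3.4)·(-3.4) + (0.6)·(0.6) + (3.6)·(3.6)) / 4 = 27.2/4 = 6.8
  S[A,B] = ((-1.4)·(-1.4) + (0.6)·(-3.4) + (-3.4)·(1.6) + (0.6)·(0.6) + (3.6)·(2.6)) / 4 = 4.2/4 = 1.05
  S[B,B] = ((-1.4)·(-1.4) + (-3.4)·(-3.4) + (1.6)·(1.6) + (0.6)·(0.6) + (2.6)·(2.6)) / 4 = 23.2/4 = 5.8
  S = [[6.8, 1.05],
 [1.05, 5.8]].

Step 3 — invert S. det(S) = 6.8·5.8 - (1.05)² = 38.3375.
  S^{-1} = (1/det) · [[d, -b], [-b, a]] = [[0.1513, -0.0274],
 [-0.0274, 0.1774]].

Step 4 — quadratic form (x̄ - mu_0)^T · S^{-1} · (x̄ - mu_0):
  S^{-1} · (x̄ - mu_0) = (0.6273, 0.1278),
  (x̄ - mu_0)^T · [...] = (4.4)·(0.6273) + (1.4)·(0.1278) = 2.9392.

Step 5 — scale by n: T² = 5 · 2.9392 = 14.6958.

T² ≈ 14.6958


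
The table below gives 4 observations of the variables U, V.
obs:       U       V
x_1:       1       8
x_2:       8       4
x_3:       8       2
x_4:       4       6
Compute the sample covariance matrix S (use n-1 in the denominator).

Step 1 — column means:
  mean(U) = (1 + 8 + 8 + 4) / 4 = 21/4 = 5.25
  mean(V) = (8 + 4 + 2 + 6) / 4 = 20/4 = 5

Step 2 — sample covariance S[i,j] = (1/(n-1)) · Σ_k (x_{k,i} - mean_i) · (x_{k,j} - mean_j), with n-1 = 3.
  S[U,U] = ((-4.25)·(-4.25) + (2.75)·(2.75) + (2.75)·(2.75) + (-1.25)·(-1.25)) / 3 = 34.75/3 = 11.5833
  S[U,V] = ((-4.25)·(3) + (2.75)·(-1) + (2.75)·(-3) + (-1.25)·(1)) / 3 = -25/3 = -8.3333
  S[V,V] = ((3)·(3) + (-1)·(-1) + (-3)·(-3) + (1)·(1)) / 3 = 20/3 = 6.6667

S is symmetric (S[j,i] = S[i,j]). Assembling:

S = [[11.5833, -8.3333],
 [-8.3333, 6.6667]]


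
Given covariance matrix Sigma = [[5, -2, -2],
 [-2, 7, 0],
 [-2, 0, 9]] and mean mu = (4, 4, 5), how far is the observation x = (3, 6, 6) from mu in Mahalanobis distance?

Step 1 — centre the observation: (x - mu) = (-1, 2, 1).

Step 2 — invert Sigma (cofactor / det for 3×3, or solve directly):
  Sigma^{-1} = [[0.251, 0.0717, 0.0558],
 [0.0717, 0.1633, 0.0159],
 [0.0558, 0.0159, 0.1235]].

Step 3 — form the quadratic (x - mu)^T · Sigma^{-1} · (x - mu):
  Sigma^{-1} · (x - mu) = (-0.0518, 0.2709, 0.0996).
  (x - mu)^T · [Sigma^{-1} · (x - mu)] = (-1)·(-0.0518) + (2)·(0.2709) + (1)·(0.0996) = 0.6932.

Step 4 — take square root: d = √(0.6932) ≈ 0.8326.

d(x, mu) = √(0.6932) ≈ 0.8326


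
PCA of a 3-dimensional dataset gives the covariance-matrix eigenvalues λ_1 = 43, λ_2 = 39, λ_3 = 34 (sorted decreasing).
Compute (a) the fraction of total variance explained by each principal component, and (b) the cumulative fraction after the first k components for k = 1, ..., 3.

Step 1 — total variance = trace(Sigma) = Σ λ_i = 43 + 39 + 34 = 116.

Step 2 — fraction explained by component i = λ_i / Σ λ:
  PC1: 43/116 = 0.3707
  PC2: 39/116 = 0.3362
  PC3: 34/116 = 0.2931

Step 3 — cumulative fraction after k components = (λ_1 + ... + λ_k) / Σ λ:
  k = 1: 43/116 = 0.3707
  k = 2: (43 + 39)/116 = 82/116 = 0.7069
  k = 3: (43 + 39 + 34)/116 = 116/116 = 1

Summary (fraction, with percent):

explained: PC1 0.3707 (37.07%), PC2 0.3362 (33.62%), PC3 0.2931 (29.31%);  cumulative: 0.3707, 0.7069, 1


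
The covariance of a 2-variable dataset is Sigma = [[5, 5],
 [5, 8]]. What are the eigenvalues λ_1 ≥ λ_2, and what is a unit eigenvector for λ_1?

Step 1 — characteristic polynomial of 2×2 Sigma:
  det(Sigma - λI) = λ² - trace · λ + det = 0.
  trace = 5 + 8 = 13, det = 5·8 - (5)² = 15.
Step 2 — discriminant:
  Δ = trace² - 4·det = 169 - 60 = 109.
Step 3 — eigenvalues:
  λ = (trace ± √Δ)/2 = (13 ± 10.4403)/2,
  λ_1 = 11.7202,  λ_2 = 1.2798.

Step 4 — unit eigenvector for λ_1: solve (Sigma - λ_1 I)v = 0. First row:
  (5 - 11.7202)·v_x + (5)·v_y = 0, i.e. (-6.7202)·v_x + (5)·v_y = 0,
  so v ∝ (b, λ_1 - a) = (5, 6.7202) = u.
  ||u|| = √((5)² + (6.7202)²) = √(70.1605) ≈ 8.3762,
  v_1 = u/||u|| ≈ (0.5969, 0.8023) (||v_1|| = 1).

λ_1 = 11.7202,  λ_2 = 1.2798;  v_1 ≈ (0.5969, 0.8023)


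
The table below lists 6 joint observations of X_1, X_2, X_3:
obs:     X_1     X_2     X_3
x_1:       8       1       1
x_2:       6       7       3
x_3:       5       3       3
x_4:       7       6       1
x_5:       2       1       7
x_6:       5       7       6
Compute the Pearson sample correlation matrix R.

Step 1 — column means:
  mean(X_1) = (8 + 6 + 5 + 7 + 2 + 5) / 6 = 33/6 = 5.5
  mean(X_2) = (1 + 7 + 3 + 6 + 1 + 7) / 6 = 25/6 = 4.1667
  mean(X_3) = (1 + 3 + 3 + 1 + 7 + 6) / 6 = 21/6 = 3.5

Step 2 — sample variances and covariances s[i,j] = (1/(n-1)) · Σ_k (x_{k,i} - mean_i) · (x_{k,j} - mean_j), with n-1 = 5:
  s[X_1,X_1] = ((2.5)·(2.5) + (0.5)·(0.5) + (-0.5)·(-0.5) + (1.5)·(1.5) + (-3.5)·(-3.5) + (-0.5)·(-0.5)) / 5 = 21.5/5 = 4.3
  s[X_1,X_2] = ((2.5)·(-3.1667) + (0.5)·(2.8333) + (-0.5)·(-1.1667) + (1.5)·(1.8333) + (-3.5)·(-3.1667) + (-0.5)·(2.8333)) / 5 = 6.5/5 = 1.3
  s[X_1,X_3] = ((2.5)·(-2.5) + (0.5)·(-0.5) + (-0.5)·(-0.5) + (1.5)·(-2.5) + (-3.5)·(3.5) + (-0.5)·(2.5)) / 5 = -23.5/5 = -4.7
  s[X_2,X_2] = ((-3.1667)·(-3.1667) + (2.8333)·(2.8333) + (-1.1667)·(-1.1667) + (1.8333)·(1.8333) + (-3.1667)·(-3.1667) + (2.8333)·(2.8333)) / 5 = 40.8333/5 = 8.1667
  s[X_2,X_3] = ((-3.1667)·(-2.5) + (2.8333)·(-0.5) + (-1.1667)·(-0.5) + (1.8333)·(-2.5) + (-3.1667)·(3.5) + (2.8333)·(2.5)) / 5 = -1.5/5 = -0.3
  s[X_3,X_3] = ((-2.5)·(-2.5) + (-0.5)·(-0.5) + (-0.5)·(-0.5) + (-2.5)·(-2.5) + (3.5)·(3.5) + (2.5)·(2.5)) / 5 = 31.5/5 = 6.3
  Sample standard deviations s_i = √(s[i,i]):
  s(X_1) = √(4.3) = 2.0736
  s(X_2) = √(8.1667) = 2.8577
  s(X_3) = √(6.3) = 2.51

Step 3 — r_{ij} = s_{ij} / (s_i · s_j):
  r[X_1,X_1] = 1 (diagonal).
  r[X_1,X_2] = 1.3 / (2.0736 · 2.8577) = 1.3 / 5.9259 = 0.2194
  r[X_1,X_3] = -4.7 / (2.0736 · 2.51) = -4.7 / 5.2048 = -0.903
  r[X_2,X_2] = 1 (diagonal).
  r[X_2,X_3] = -0.3 / (2.8577 · 2.51) = -0.3 / 7.1729 = -0.0418
  r[X_3,X_3] = 1 (diagonal).

R is symmetric with unit diagonal. Assembling:

R = [[1, 0.2194, -0.903],
 [0.2194, 1, -0.0418],
 [-0.903, -0.0418, 1]]


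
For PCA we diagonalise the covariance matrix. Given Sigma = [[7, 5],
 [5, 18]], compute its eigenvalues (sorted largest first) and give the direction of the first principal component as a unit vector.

Step 1 — characteristic polynomial of 2×2 Sigma:
  det(Sigma - λI) = λ² - trace · λ + det = 0.
  trace = 7 + 18 = 25, det = 7·18 - (5)² = 101.
Step 2 — discriminant:
  Δ = trace² - 4·det = 625 - 404 = 221.
Step 3 — eigenvalues:
  λ = (trace ± √Δ)/2 = (25 ± 14.8661)/2,
  λ_1 = 19.933,  λ_2 = 5.067.

Step 4 — unit eigenvector for λ_1: solve (Sigma - λ_1 I)v = 0. First row:
  (7 - 19.933)·v_x + (5)·v_y = 0, i.e. (-12.933)·v_x + (5)·v_y = 0,
  so v ∝ (b, λ_1 - a) = (5, 12.933) = u.
  ||u|| = √((5)² + (12.933)²) = √(192.2634) ≈ 13.8659,
  v_1 = u/||u|| ≈ (0.3606, 0.9327) (||v_1|| = 1).

λ_1 = 19.933,  λ_2 = 5.067;  v_1 ≈ (0.3606, 0.9327)


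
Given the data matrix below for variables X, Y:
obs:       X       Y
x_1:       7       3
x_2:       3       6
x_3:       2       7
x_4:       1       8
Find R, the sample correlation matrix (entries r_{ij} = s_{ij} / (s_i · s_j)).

Step 1 — column means:
  mean(X) = (7 + 3 + 2 + 1) / 4 = 13/4 = 3.25
  mean(Y) = (3 + 6 + 7 + 8) / 4 = 24/4 = 6

Step 2 — sample variances and covariances s[i,j] = (1/(n-1)) · Σ_k (x_{k,i} - mean_i) · (x_{k,j} - mean_j), with n-1 = 3:
  s[X,X] = ((3.75)·(3.75) + (-0.25)·(-0.25) + (-1.25)·(-1.25) + (-2.25)·(-2.25)) / 3 = 20.75/3 = 6.9167
  s[X,Y] = ((3.75)·(-3) + (-0.25)·(0) + (-1.25)·(1) + (-2.25)·(2)) / 3 = -17/3 = -5.6667
  s[Y,Y] = ((-3)·(-3) + (0)·(0) + (1)·(1) + (2)·(2)) / 3 = 14/3 = 4.6667
  Sample standard deviations s_i = √(s[i,i]):
  s(X) = √(6.9167) = 2.63
  s(Y) = √(4.6667) = 2.1602

Step 3 — r_{ij} = s_{ij} / (s_i · s_j):
  r[X,X] = 1 (diagonal).
  r[X,Y] = -5.6667 / (2.63 · 2.1602) = -5.6667 / 5.6814 = -0.9974
  r[Y,Y] = 1 (diagonal).

R is symmetric with unit diagonal. Assembling:

R = [[1, -0.9974],
 [-0.9974, 1]]


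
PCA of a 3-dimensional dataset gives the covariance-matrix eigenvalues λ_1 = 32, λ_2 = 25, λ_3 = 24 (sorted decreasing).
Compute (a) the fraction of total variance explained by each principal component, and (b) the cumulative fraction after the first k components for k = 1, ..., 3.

Step 1 — total variance = trace(Sigma) = Σ λ_i = 32 + 25 + 24 = 81.

Step 2 — fraction explained by component i = λ_i / Σ λ:
  PC1: 32/81 = 0.3951
  PC2: 25/81 = 0.3086
  PC3: 24/81 = 0.2963

Step 3 — cumulative fraction after k components = (λ_1 + ... + λ_k) / Σ λ:
  k = 1: 32/81 = 0.3951
  k = 2: (32 + 25)/81 = 57/81 = 0.7037
  k = 3: (32 + 25 + 24)/81 = 81/81 = 1

Summary (fraction, with percent):

explained: PC1 0.3951 (39.51%), PC2 0.3086 (30.86%), PC3 0.2963 (29.63%);  cumulative: 0.3951, 0.7037, 1


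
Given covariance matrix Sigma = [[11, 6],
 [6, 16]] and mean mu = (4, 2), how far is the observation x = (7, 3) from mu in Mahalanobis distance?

Step 1 — centre the observation: (x - mu) = (3, 1).

Step 2 — invert Sigma. det(Sigma) = 11·16 - (6)² = 140.
  Sigma^{-1} = (1/det) · [[d, -b], [-b, a]] = [[0.1143, -0.0429],
 [-0.0429, 0.0786]].

Step 3 — form the quadratic (x - mu)^T · Sigma^{-1} · (x - mu):
  Sigma^{-1} · (x - mu) = (0.3, -0.05).
  (x - mu)^T · [Sigma^{-1} · (x - mu)] = (3)·(0.3) + (1)·(-0.05) = 0.85.

Step 4 — take square root: d = √(0.85) ≈ 0.922.

d(x, mu) = √(0.85) ≈ 0.922


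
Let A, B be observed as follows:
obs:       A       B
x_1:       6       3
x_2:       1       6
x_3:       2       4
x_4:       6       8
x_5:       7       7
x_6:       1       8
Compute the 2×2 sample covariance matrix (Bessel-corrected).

Step 1 — column means:
  mean(A) = (6 + 1 + 2 + 6 + 7 + 1) / 6 = 23/6 = 3.8333
  mean(B) = (3 + 6 + 4 + 8 + 7 + 8) / 6 = 36/6 = 6

Step 2 — sample covariance S[i,j] = (1/(n-1)) · Σ_k (x_{k,i} - mean_i) · (x_{k,j} - mean_j), with n-1 = 5.
  S[A,A] = ((2.1667)·(2.1667) + (-2.8333)·(-2.8333) + (-1.8333)·(-1.8333) + (2.1667)·(2.1667) + (3.1667)·(3.1667) + (-2.8333)·(-2.8333)) / 5 = 38.8333/5 = 7.7667
  S[A,B] = ((2.1667)·(-3) + (-2.8333)·(0) + (-1.8333)·(-2) + (2.1667)·(2) + (3.1667)·(1) + (-2.8333)·(2)) / 5 = -1/5 = -0.2
  S[B,B] = ((-3)·(-3) + (0)·(0) + (-2)·(-2) + (2)·(2) + (1)·(1) + (2)·(2)) / 5 = 22/5 = 4.4

S is symmetric (S[j,i] = S[i,j]). Assembling:

S = [[7.7667, -0.2],
 [-0.2, 4.4]]


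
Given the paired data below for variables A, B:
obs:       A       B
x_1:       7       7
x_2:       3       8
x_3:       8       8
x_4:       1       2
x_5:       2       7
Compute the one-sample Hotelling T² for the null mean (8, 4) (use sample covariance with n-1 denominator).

Step 1 — sample mean vector:
  mean(A) = (7 + 3 + 8 + 1 + 2) / 5 = 21/5 = 4.2
  mean(B) = (7 + 8 + 8 + 2 + 7) / 5 = 32/5 = 6.4
  x̄ = (4.2, 6.4),  deviation x̄ - mu_0 = (4.2, 6.4) - (8, 4) = (-3.8, 2.4).

Step 2 — sample covariance matrix, S[i,j] = (1/(n-1)) · Σ_k (x_{k,i} - mean_i) · (x_{k,j} - mean_j), divisor n-1 = 4:
  S[A,A] = ((2.8)·(2.8) + (-1.2)·(-1.2) + (3.8)·(3.8) + (-3.2)·(-3.2) + (-2.2)·(-2.2)) / 4 = 38.8/4 = 9.7
  S[A,B] = ((2.8)·(0.6) + (-1.2)·(1.6) + (3.8)·(1.6) + (-3.2)·(-4.4) + (-2.2)·(0.6)) / 4 = 18.6/4 = 4.65
  S[B,B] = ((0.6)·(0.6) + (1.6)·(1.6) + (1.6)·(1.6) + (-4.4)·(-4.4) + (0.6)·(0.6)) / 4 = 25.2/4 = 6.3
  S = [[9.7, 4.65],
 [4.65, 6.3]].

Step 3 — invert S. det(S) = 9.7·6.3 - (4.65)² = 39.4875.
  S^{-1} = (1/det) · [[d, -b], [-b, a]] = [[0.1595, -0.1178],
 [-0.1178, 0.2456]].

Step 4 — quadratic form (x̄ - mu_0)^T · S^{-1} · (x̄ - mu_0):
  S^{-1} · (x̄ - mu_0) = (-0.8889, 1.037),
  (x̄ - mu_0)^T · [...] = (-3.8)·(-0.8889) + (2.4)·(1.037) = 5.8667.

Step 5 — scale by n: T² = 5 · 5.8667 = 29.3333.

T² ≈ 29.3333


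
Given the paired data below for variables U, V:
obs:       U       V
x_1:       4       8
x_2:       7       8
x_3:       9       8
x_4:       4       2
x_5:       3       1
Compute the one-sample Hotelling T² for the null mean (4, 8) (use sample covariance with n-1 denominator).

Step 1 — sample mean vector:
  mean(U) = (4 + 7 + 9 + 4 + 3) / 5 = 27/5 = 5.4
  mean(V) = (8 + 8 + 8 + 2 + 1) / 5 = 27/5 = 5.4
  x̄ = (5.4, 5.4),  deviation x̄ - mu_0 = (5.4, 5.4) - (4, 8) = (1.4, -2.6).

Step 2 — sample covariance matrix, S[i,j] = (1/(n-1)) · Σ_k (x_{k,i} - mean_i) · (x_{k,j} - mean_j), divisor n-1 = 4:
  S[U,U] = ((-1.4)·(-1.4) + (1.6)·(1.6) + (3.6)·(3.6) + (-1.4)·(-1.4) + (-2.4)·(-2.4)) / 4 = 25.2/4 = 6.3
  S[U,V] = ((-1.4)·(2.6) + (1.6)·(2.6) + (3.6)·(2.6) + (-1.4)·(-3.4) + (-2.4)·(-4.4)) / 4 = 25.2/4 = 6.3
  S[V,V] = ((2.6)·(2.6) + (2.6)·(2.6) + (2.6)·(2.6) + (-3.4)·(-3.4) + (-4.4)·(-4.4)) / 4 = 51.2/4 = 12.8
  S = [[6.3, 6.3],
 [6.3, 12.8]].

Step 3 — invert S. det(S) = 6.3·12.8 - (6.3)² = 40.95.
  S^{-1} = (1/det) · [[d, -b], [-b, a]] = [[0.3126, -0.1538],
 [-0.1538, 0.1538]].

Step 4 — quadratic form (x̄ - mu_0)^T · S^{-1} · (x̄ - mu_0):
  S^{-1} · (x̄ - mu_0) = (0.8376, -0.6154),
  (x̄ - mu_0)^T · [...] = (1.4)·(0.8376) + (-2.6)·(-0.6154) = 2.7726.

Step 5 — scale by n: T² = 5 · 2.7726 = 13.8632.

T² ≈ 13.8632


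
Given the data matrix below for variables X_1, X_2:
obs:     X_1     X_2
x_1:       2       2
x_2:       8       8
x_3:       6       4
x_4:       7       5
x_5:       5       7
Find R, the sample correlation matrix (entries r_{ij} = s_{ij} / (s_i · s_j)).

Step 1 — column means:
  mean(X_1) = (2 + 8 + 6 + 7 + 5) / 5 = 28/5 = 5.6
  mean(X_2) = (2 + 8 + 4 + 5 + 7) / 5 = 26/5 = 5.2

Step 2 — sample variances and covariances s[i,j] = (1/(n-1)) · Σ_k (x_{k,i} - mean_i) · (x_{k,j} - mean_j), with n-1 = 4:
  s[X_1,X_1] = ((-3.6)·(-3.6) + (2.4)·(2.4) + (0.4)·(0.4) + (1.4)·(1.4) + (-0.6)·(-0.6)) / 4 = 21.2/4 = 5.3
  s[X_1,X_2] = ((-3.6)·(-3.2) + (2.4)·(2.8) + (0.4)·(-1.2) + (1.4)·(-0.2) + (-0.6)·(1.8)) / 4 = 16.4/4 = 4.1
  s[X_2,X_2] = ((-3.2)·(-3.2) + (2.8)·(2.8) + (-1.2)·(-1.2) + (-0.2)·(-0.2) + (1.8)·(1.8)) / 4 = 22.8/4 = 5.7
  Sample standard deviations s_i = √(s[i,i]):
  s(X_1) = √(5.3) = 2.3022
  s(X_2) = √(5.7) = 2.3875

Step 3 — r_{ij} = s_{ij} / (s_i · s_j):
  r[X_1,X_1] = 1 (diagonal).
  r[X_1,X_2] = 4.1 / (2.3022 · 2.3875) = 4.1 / 5.4964 = 0.7459
  r[X_2,X_2] = 1 (diagonal).

R is symmetric with unit diagonal. Assembling:

R = [[1, 0.7459],
 [0.7459, 1]]


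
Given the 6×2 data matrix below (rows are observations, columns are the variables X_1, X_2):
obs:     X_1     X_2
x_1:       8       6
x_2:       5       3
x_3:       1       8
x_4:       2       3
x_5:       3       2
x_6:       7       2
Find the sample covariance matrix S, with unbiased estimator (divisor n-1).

Step 1 — column means:
  mean(X_1) = (8 + 5 + 1 + 2 + 3 + 7) / 6 = 26/6 = 4.3333
  mean(X_2) = (6 + 3 + 8 + 3 + 2 + 2) / 6 = 24/6 = 4

Step 2 — sample covariance S[i,j] = (1/(n-1)) · Σ_k (x_{k,i} - mean_i) · (x_{k,j} - mean_j), with n-1 = 5.
  S[X_1,X_1] = ((3.6667)·(3.6667) + (0.6667)·(0.6667) + (-3.3333)·(-3.3333) + (-2.3333)·(-2.3333) + (-1.3333)·(-1.3333) + (2.6667)·(2.6667)) / 5 = 39.3333/5 = 7.8667
  S[X_1,X_2] = ((3.6667)·(2) + (0.6667)·(-1) + (-3.3333)·(4) + (-2.3333)·(-1) + (-1.3333)·(-2) + (2.6667)·(-2)) / 5 = -7/5 = -1.4
  S[X_2,X_2] = ((2)·(2) + (-1)·(-1) + (4)·(4) + (-1)·(-1) + (-2)·(-2) + (-2)·(-2)) / 5 = 30/5 = 6

S is symmetric (S[j,i] = S[i,j]). Assembling:

S = [[7.8667, -1.4],
 [-1.4, 6]]


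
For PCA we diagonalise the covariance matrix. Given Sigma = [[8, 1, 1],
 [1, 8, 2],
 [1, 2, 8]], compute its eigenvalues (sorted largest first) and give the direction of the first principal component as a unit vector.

Step 1 — characteristic polynomial p(λ) = det(λI - Sigma) = λ³ - tr·λ² + c_1·λ - det, where tr = trace, c_1 = sum of the principal 2×2 minors, det = det(Sigma):
  tr = 8 + 8 + 8 = 24,
  c_1 = (8·8 - (1)²) + (8·8 - (1)²) + (8·8 - (2)²) = 63 + 63 + 60 = 186,
  det = 8·(8·8 - (2)²) - (1)·((1)·8 - (2)·(1)) + (1)·((1)·(2) - 8·(1)) = 8·(60) - (1)·(6) + (1)·(-6) = 468.
  So p(λ) = λ³ - 24λ² + 186λ - 468.
Step 2 — look for an integer root (rational root theorem: any rational root is an integer divisor of 468). Testing λ = 6:
  p(6) = 216 - 864 + 1116 - 468 = 0  ✓
  Dividing out (λ - 6): p(λ) = (λ - 6)(λ² - 18λ + 78).
Step 3 — remaining eigenvalues from the quadratic λ² - 18λ + 78 = 0:
  Δ = 18² - 4·78 = 324 - 312 = 12,  λ = (18 ± √12)/2 = (18 ± 3.4641)/2 ≈ 10.7321 or 7.2679.
  Sorted: λ_1 = 10.7321,  λ_2 = 7.2679,  λ_3 = 6  (check: sum = 24 = tr ✓).

Step 4 — unit eigenvector for λ_1 ≈ 10.7321: v spans the null space of (Sigma - λ_1 I), whose rows are
  r_1 = (-2.7321, 1, 1),  r_2 = (1, -2.7321, 2),  r_3 = (1, 2, -2.7321).
  v is orthogonal to every row, so take v ∝ r_1 × r_2 = ((1)·(2) - (1)·(-2.7321), (1)·(1) - (-2.7321)·(2), (-2.7321)·(-2.7321) - (1)·(1)) ≈ (4.7321, 6.4641, 6.4641).
  Let u = (4.7321, 6.4641, 6.4641).
  ||u|| = √((4.7321)² + (6.4641)² + (6.4641)²) = √(105.9615) ≈ 10.2938,  v_1 = u/||u|| ≈ (0.4597, 0.628, 0.628) (||v_1|| = 1).

λ_1 = 10.7321,  λ_2 = 7.2679,  λ_3 = 6;  v_1 ≈ (0.4597, 0.628, 0.628)


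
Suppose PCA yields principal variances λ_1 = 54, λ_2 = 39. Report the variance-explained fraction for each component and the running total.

Step 1 — total variance = trace(Sigma) = Σ λ_i = 54 + 39 = 93.

Step 2 — fraction explained by component i = λ_i / Σ λ:
  PC1: 54/93 = 0.5806
  PC2: 39/93 = 0.4194

Step 3 — cumulative fraction after k components = (λ_1 + ... + λ_k) / Σ λ:
  k = 1: 54/93 = 0.5806
  k = 2: (54 + 39)/93 = 93/93 = 1

Summary (fraction, with percent):

explained: PC1 0.5806 (58.06%), PC2 0.4194 (41.94%);  cumulative: 0.5806, 1


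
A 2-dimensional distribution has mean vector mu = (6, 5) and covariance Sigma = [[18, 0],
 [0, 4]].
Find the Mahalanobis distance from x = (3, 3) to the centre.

Step 1 — centre the observation: (x - mu) = (-3, -2).

Step 2 — invert Sigma. det(Sigma) = 18·4 - (0)² = 72.
  Sigma^{-1} = (1/det) · [[d, -b], [-b, a]] = [[0.0556, 0],
 [0, 0.25]].

Step 3 — form the quadratic (x - mu)^T · Sigma^{-1} · (x - mu):
  Sigma^{-1} · (x - mu) = (-0.1667, -0.5).
  (x - mu)^T · [Sigma^{-1} · (x - mu)] = (-3)·(-0.1667) + (-2)·(-0.5) = 1.5.

Step 4 — take square root: d = √(1.5) ≈ 1.2247.

d(x, mu) = √(1.5) ≈ 1.2247


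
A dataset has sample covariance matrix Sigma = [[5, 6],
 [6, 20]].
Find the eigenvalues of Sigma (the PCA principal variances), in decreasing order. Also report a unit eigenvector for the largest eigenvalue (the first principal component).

Step 1 — characteristic polynomial of 2×2 Sigma:
  det(Sigma - λI) = λ² - trace · λ + det = 0.
  trace = 5 + 20 = 25, det = 5·20 - (6)² = 64.
Step 2 — discriminant:
  Δ = trace² - 4·det = 625 - 256 = 369.
Step 3 — eigenvalues:
  λ = (trace ± √Δ)/2 = (25 ± 19.2094)/2,
  λ_1 = 22.1047,  λ_2 = 2.8953.

Step 4 — unit eigenvector for λ_1: solve (Sigma - λ_1 I)v = 0. First row:
  (5 - 22.1047)·v_x + (6)·v_y = 0, i.e. (-17.1047)·v_x + (6)·v_y = 0,
  so v ∝ (b, λ_1 - a) = (6, 17.1047) = u.
  ||u|| = √((6)² + (17.1047)²) = √(328.5703) ≈ 18.1265,
  v_1 = u/||u|| ≈ (0.331, 0.9436) (||v_1|| = 1).

λ_1 = 22.1047,  λ_2 = 2.8953;  v_1 ≈ (0.331, 0.9436)


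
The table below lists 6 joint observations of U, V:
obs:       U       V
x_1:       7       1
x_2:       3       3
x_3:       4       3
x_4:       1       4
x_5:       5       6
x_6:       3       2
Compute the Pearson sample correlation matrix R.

Step 1 — column means:
  mean(U) = (7 + 3 + 4 + 1 + 5 + 3) / 6 = 23/6 = 3.8333
  mean(V) = (1 + 3 + 3 + 4 + 6 + 2) / 6 = 19/6 = 3.1667

Step 2 — sample variances and covariances s[i,j] = (1/(n-1)) · Σ_k (x_{k,i} - mean_i) · (x_{k,j} - mean_j), with n-1 = 5:
  s[U,U] = ((3.1667)·(3.1667) + (-0.8333)·(-0.8333) + (0.1667)·(0.1667) + (-2.8333)·(-2.8333) + (1.1667)·(1.1667) + (-0.8333)·(-0.8333)) / 5 = 20.8333/5 = 4.1667
  s[U,V] = ((3.1667)·(-2.1667) + (-0.8333)·(-0.1667) + (0.1667)·(-0.1667) + (-2.8333)·(0.8333) + (1.1667)·(2.8333) + (-0.8333)·(-1.1667)) / 5 = -4.8333/5 = -0.9667
  s[V,V] = ((-2.1667)·(-2.1667) + (-0.1667)·(-0.1667) + (-0.1667)·(-0.1667) + (0.8333)·(0.8333) + (2.8333)·(2.8333) + (-1.1667)·(-1.1667)) / 5 = 14.8333/5 = 2.9667
  Sample standard deviations s_i = √(s[i,i]):
  s(U) = √(4.1667) = 2.0412
  s(V) = √(2.9667) = 1.7224

Step 3 — r_{ij} = s_{ij} / (s_i · s_j):
  r[U,U] = 1 (diagonal).
  r[U,V] = -0.9667 / (2.0412 · 1.7224) = -0.9667 / 3.5158 = -0.2749
  r[V,V] = 1 (diagonal).

R is symmetric with unit diagonal. Assembling:

R = [[1, -0.2749],
 [-0.2749, 1]]


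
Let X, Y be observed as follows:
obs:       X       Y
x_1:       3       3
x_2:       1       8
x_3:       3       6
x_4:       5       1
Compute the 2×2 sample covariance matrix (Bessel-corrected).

Step 1 — column means:
  mean(X) = (3 + 1 + 3 + 5) / 4 = 12/4 = 3
  mean(Y) = (3 + 8 + 6 + 1) / 4 = 18/4 = 4.5

Step 2 — sample covariance S[i,j] = (1/(n-1)) · Σ_k (x_{k,i} - mean_i) · (x_{k,j} - mean_j), with n-1 = 3.
  S[X,X] = ((0)·(0) + (-2)·(-2) + (0)·(0) + (2)·(2)) / 3 = 8/3 = 2.6667
  S[X,Y] = ((0)·(-1.5) + (-2)·(3.5) + (0)·(1.5) + (2)·(-3.5)) / 3 = -14/3 = -4.6667
  S[Y,Y] = ((-1.5)·(-1.5) + (3.5)·(3.5) + (1.5)·(1.5) + (-3.5)·(-3.5)) / 3 = 29/3 = 9.6667

S is symmetric (S[j,i] = S[i,j]). Assembling:

S = [[2.6667, -4.6667],
 [-4.6667, 9.6667]]


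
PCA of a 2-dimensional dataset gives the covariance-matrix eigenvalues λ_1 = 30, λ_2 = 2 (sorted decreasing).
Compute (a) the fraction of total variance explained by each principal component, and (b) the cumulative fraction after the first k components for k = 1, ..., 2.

Step 1 — total variance = trace(Sigma) = Σ λ_i = 30 + 2 = 32.

Step 2 — fraction explained by component i = λ_i / Σ λ:
  PC1: 30/32 = 0.9375
  PC2: 2/32 = 0.0625

Step 3 — cumulative fraction after k components = (λ_1 + ... + λ_k) / Σ λ:
  k = 1: 30/32 = 0.9375
  k = 2: (30 + 2)/32 = 32/32 = 1

Summary (fraction, with percent):

explained: PC1 0.9375 (93.75%), PC2 0.0625 (6.25%);  cumulative: 0.9375, 1


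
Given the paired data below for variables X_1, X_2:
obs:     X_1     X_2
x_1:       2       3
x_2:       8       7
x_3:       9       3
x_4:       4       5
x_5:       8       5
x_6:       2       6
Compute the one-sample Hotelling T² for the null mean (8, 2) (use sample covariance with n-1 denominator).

Step 1 — sample mean vector:
  mean(X_1) = (2 + 8 + 9 + 4 + 8 + 2) / 6 = 33/6 = 5.5
  mean(X_2) = (3 + 7 + 3 + 5 + 5 + 6) / 6 = 29/6 = 4.8333
  x̄ = (5.5, 4.8333),  deviation x̄ - mu_0 = (5.5, 4.8333) - (8, 2) = (-2.5, 2.8333).

Step 2 — sample covariance matrix, S[i,j] = (1/(n-1)) · Σ_k (x_{k,i} - mean_i) · (x_{k,j} - mean_j), divisor n-1 = 5:
  S[X_1,X_1] = ((-3.5)·(-3.5) + (2.5)·(2.5) + (3.5)·(3.5) + (-1.5)·(-1.5) + (2.5)·(2.5) + (-3.5)·(-3.5)) / 5 = 51.5/5 = 10.3
  S[X_1,X_2] = ((-3.5)·(-1.8333) + (2.5)·(2.1667) + (3.5)·(-1.8333) + (-1.5)·(0.1667) + (2.5)·(0.1667) + (-3.5)·(1.1667)) / 5 = 1.5/5 = 0.3
  S[X_2,X_2] = ((-1.8333)·(-1.8333) + (2.1667)·(2.1667) + (-1.8333)·(-1.8333) + (0.1667)·(0.1667) + (0.1667)·(0.1667) + (1.1667)·(1.1667)) / 5 = 12.8333/5 = 2.5667
  S = [[10.3, 0.3],
 [0.3, 2.5667]].

Step 3 — invert S. det(S) = 10.3·2.5667 - (0.3)² = 26.3467.
  S^{-1} = (1/det) · [[d, -b], [-b, a]] = [[0.0974, -0.0114],
 [-0.0114, 0.3909]].

Step 4 — quadratic form (x̄ - mu_0)^T · S^{-1} · (x̄ - mu_0):
  S^{-1} · (x̄ - mu_0) = (-0.2758, 1.1361),
  (x̄ - mu_0)^T · [...] = (-2.5)·(-0.2758) + (2.8333)·(1.1361) = 3.9086.

Step 5 — scale by n: T² = 6 · 3.9086 = 23.4514.

T² ≈ 23.4514


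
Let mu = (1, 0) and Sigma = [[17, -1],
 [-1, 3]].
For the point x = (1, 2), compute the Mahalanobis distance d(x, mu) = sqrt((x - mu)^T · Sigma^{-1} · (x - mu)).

Step 1 — centre the observation: (x - mu) = (0, 2).

Step 2 — invert Sigma. det(Sigma) = 17·3 - (-1)² = 50.
  Sigma^{-1} = (1/det) · [[d, -b], [-b, a]] = [[0.06, 0.02],
 [0.02, 0.34]].

Step 3 — form the quadratic (x - mu)^T · Sigma^{-1} · (x - mu):
  Sigma^{-1} · (x - mu) = (0.04, 0.68).
  (x - mu)^T · [Sigma^{-1} · (x - mu)] = (0)·(0.04) + (2)·(0.68) = 1.36.

Step 4 — take square root: d = √(1.36) ≈ 1.1662.

d(x, mu) = √(1.36) ≈ 1.1662


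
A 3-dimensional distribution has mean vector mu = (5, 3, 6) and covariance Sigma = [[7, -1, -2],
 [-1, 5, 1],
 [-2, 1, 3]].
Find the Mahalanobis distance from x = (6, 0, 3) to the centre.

Step 1 — centre the observation: (x - mu) = (1, -3, -3).

Step 2 — invert Sigma (cofactor / det for 3×3, or solve directly):
  Sigma^{-1} = [[0.1772, 0.0127, 0.1139],
 [0.0127, 0.2152, -0.0633],
 [0.1139, -0.0633, 0.4304]].

Step 3 — form the quadratic (x - mu)^T · Sigma^{-1} · (x - mu):
  Sigma^{-1} · (x - mu) = (-0.2025, -0.443, -0.9873).
  (x - mu)^T · [Sigma^{-1} · (x - mu)] = (1)·(-0.2025) + (-3)·(-0.443) + (-3)·(-0.9873) = 4.0886.

Step 4 — take square root: d = √(4.0886) ≈ 2.022.

d(x, mu) = √(4.0886) ≈ 2.022


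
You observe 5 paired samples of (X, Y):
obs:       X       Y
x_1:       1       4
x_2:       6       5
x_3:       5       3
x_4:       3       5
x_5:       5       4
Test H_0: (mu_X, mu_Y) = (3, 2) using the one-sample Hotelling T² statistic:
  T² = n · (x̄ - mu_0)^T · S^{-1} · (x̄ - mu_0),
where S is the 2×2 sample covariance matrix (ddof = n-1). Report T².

Step 1 — sample mean vector:
  mean(X) = (1 + 6 + 5 + 3 + 5) / 5 = 20/5 = 4
  mean(Y) = (4 + 5 + 3 + 5 + 4) / 5 = 21/5 = 4.2
  x̄ = (4, 4.2),  deviation x̄ - mu_0 = (4, 4.2) - (3, 2) = (1, 2.2).

Step 2 — sample covariance matrix, S[i,j] = (1/(n-1)) · Σ_k (x_{k,i} - mean_i) · (x_{k,j} - mean_j), divisor n-1 = 4:
  S[X,X] = ((-3)·(-3) + (2)·(2) + (1)·(1) + (-1)·(-1) + (1)·(1)) / 4 = 16/4 = 4
  S[X,Y] = ((-3)·(-0.2) + (2)·(0.8) + (1)·(-1.2) + (-1)·(0.8) + (1)·(-0.2)) / 4 = 0/4 = 0
  S[Y,Y] = ((-0.2)·(-0.2) + (0.8)·(0.8) + (-1.2)·(-1.2) + (0.8)·(0.8) + (-0.2)·(-0.2)) / 4 = 2.8/4 = 0.7
  S = [[4, 0],
 [0, 0.7]].

Step 3 — invert S. det(S) = 4·0.7 - (0)² = 2.8.
  S^{-1} = (1/det) · [[d, -b], [-b, a]] = [[0.25, 0],
 [0, 1.4286]].

Step 4 — quadratic form (x̄ - mu_0)^T · S^{-1} · (x̄ - mu_0):
  S^{-1} · (x̄ - mu_0) = (0.25, 3.1429),
  (x̄ - mu_0)^T · [...] = (1)·(0.25) + (2.2)·(3.1429) = 7.1643.

Step 5 — scale by n: T² = 5 · 7.1643 = 35.8214.

T² ≈ 35.8214


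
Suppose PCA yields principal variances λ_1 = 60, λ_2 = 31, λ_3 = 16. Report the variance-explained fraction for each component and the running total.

Step 1 — total variance = trace(Sigma) = Σ λ_i = 60 + 31 + 16 = 107.

Step 2 — fraction explained by component i = λ_i / Σ λ:
  PC1: 60/107 = 0.5607
  PC2: 31/107 = 0.2897
  PC3: 16/107 = 0.1495

Step 3 — cumulative fraction after k components = (λ_1 + ... + λ_k) / Σ λ:
  k = 1: 60/107 = 0.5607
  k = 2: (60 + 31)/107 = 91/107 = 0.8505
  k = 3: (60 + 31 + 16)/107 = 107/107 = 1

Summary (fraction, with percent):

explained: PC1 0.5607 (56.07%), PC2 0.2897 (28.97%), PC3 0.1495 (14.95%);  cumulative: 0.5607, 0.8505, 1


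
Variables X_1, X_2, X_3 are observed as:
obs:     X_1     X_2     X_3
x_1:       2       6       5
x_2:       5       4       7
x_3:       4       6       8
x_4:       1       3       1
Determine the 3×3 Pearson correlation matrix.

Step 1 — column means:
  mean(X_1) = (2 + 5 + 4 + 1) / 4 = 12/4 = 3
  mean(X_2) = (6 + 4 + 6 + 3) / 4 = 19/4 = 4.75
  mean(X_3) = (5 + 7 + 8 + 1) / 4 = 21/4 = 5.25

Step 2 — sample variances and covariances s[i,j] = (1/(n-1)) · Σ_k (x_{k,i} - mean_i) · (x_{k,j} - mean_j), with n-1 = 3:
  s[X_1,X_1] = ((-1)·(-1) + (2)·(2) + (1)·(1) + (-2)·(-2)) / 3 = 10/3 = 3.3333
  s[X_1,X_2] = ((-1)·(1.25) + (2)·(-0.75) + (1)·(1.25) + (-2)·(-1.75)) / 3 = 2/3 = 0.6667
  s[X_1,X_3] = ((-1)·(-0.25) + (2)·(1.75) + (1)·(2.75) + (-2)·(-4.25)) / 3 = 15/3 = 5
  s[X_2,X_2] = ((1.25)·(1.25) + (-0.75)·(-0.75) + (1.25)·(1.25) + (-1.75)·(-1.75)) / 3 = 6.75/3 = 2.25
  s[X_2,X_3] = ((1.25)·(-0.25) + (-0.75)·(1.75) + (1.25)·(2.75) + (-1.75)·(-4.25)) / 3 = 9.25/3 = 3.0833
  s[X_3,X_3] = ((-0.25)·(-0.25) + (1.75)·(1.75) + (2.75)·(2.75) + (-4.25)·(-4.25)) / 3 = 28.75/3 = 9.5833
  Sample standard deviations s_i = √(s[i,i]):
  s(X_1) = √(3.3333) = 1.8257
  s(X_2) = √(2.25) = 1.5
  s(X_3) = √(9.5833) = 3.0957

Step 3 — r_{ij} = s_{ij} / (s_i · s_j):
  r[X_1,X_1] = 1 (diagonal).
  r[X_1,X_2] = 0.6667 / (1.8257 · 1.5) = 0.6667 / 2.7386 = 0.2434
  r[X_1,X_3] = 5 / (1.8257 · 3.0957) = 5 / 5.6519 = 0.8847
  r[X_2,X_2] = 1 (diagonal).
  r[X_2,X_3] = 3.0833 / (1.5 · 3.0957) = 3.0833 / 4.6435 = 0.664
  r[X_3,X_3] = 1 (diagonal).

R is symmetric with unit diagonal. Assembling:

R = [[1, 0.2434, 0.8847],
 [0.2434, 1, 0.664],
 [0.8847, 0.664, 1]]


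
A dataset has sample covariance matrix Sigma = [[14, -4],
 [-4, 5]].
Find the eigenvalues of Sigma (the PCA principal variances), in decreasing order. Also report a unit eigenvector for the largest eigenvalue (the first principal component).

Step 1 — characteristic polynomial of 2×2 Sigma:
  det(Sigma - λI) = λ² - trace · λ + det = 0.
  trace = 14 + 5 = 19, det = 14·5 - (-4)² = 54.
Step 2 — discriminant:
  Δ = trace² - 4·det = 361 - 216 = 145.
Step 3 — eigenvalues:
  λ = (trace ± √Δ)/2 = (19 ± 12.0416)/2,
  λ_1 = 15.5208,  λ_2 = 3.4792.

Step 4 — unit eigenvector for λ_1: solve (Sigma - λ_1 I)v = 0. First row:
  (14 - 15.5208)·v_x + (-4)·v_y = 0, i.e. (-1.5208)·v_x + (-4)·v_y = 0,
  so v ∝ (b, λ_1 - a) = (-4, 1.5208); multiply by -1 so the first entry is positive: u = (4, -1.5208).
  ||u|| = √((4)² + (-1.5208)²) = √(18.3128) ≈ 4.2793,
  v_1 = u/||u|| ≈ (0.9347, -0.3554) (||v_1|| = 1).

λ_1 = 15.5208,  λ_2 = 3.4792;  v_1 ≈ (0.9347, -0.3554)


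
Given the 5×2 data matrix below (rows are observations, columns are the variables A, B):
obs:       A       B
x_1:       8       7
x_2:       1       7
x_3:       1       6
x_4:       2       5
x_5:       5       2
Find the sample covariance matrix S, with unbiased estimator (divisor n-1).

Step 1 — column means:
  mean(A) = (8 + 1 + 1 + 2 + 5) / 5 = 17/5 = 3.4
  mean(B) = (7 + 7 + 6 + 5 + 2) / 5 = 27/5 = 5.4

Step 2 — sample covariance S[i,j] = (1/(n-1)) · Σ_k (x_{k,i} - mean_i) · (x_{k,j} - mean_j), with n-1 = 4.
  S[A,A] = ((4.6)·(4.6) + (-2.4)·(-2.4) + (-2.4)·(-2.4) + (-1.4)·(-1.4) + (1.6)·(1.6)) / 4 = 37.2/4 = 9.3
  S[A,B] = ((4.6)·(1.6) + (-2.4)·(1.6) + (-2.4)·(0.6) + (-1.4)·(-0.4) + (1.6)·(-3.4)) / 4 = -2.8/4 = -0.7
  S[B,B] = ((1.6)·(1.6) + (1.6)·(1.6) + (0.6)·(0.6) + (-0.4)·(-0.4) + (-3.4)·(-3.4)) / 4 = 17.2/4 = 4.3

S is symmetric (S[j,i] = S[i,j]). Assembling:

S = [[9.3, -0.7],
 [-0.7, 4.3]]


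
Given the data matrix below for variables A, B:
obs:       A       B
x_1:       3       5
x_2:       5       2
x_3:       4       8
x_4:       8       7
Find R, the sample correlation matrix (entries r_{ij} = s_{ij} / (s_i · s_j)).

Step 1 — column means:
  mean(A) = (3 + 5 + 4 + 8) / 4 = 20/4 = 5
  mean(B) = (5 + 2 + 8 + 7) / 4 = 22/4 = 5.5

Step 2 — sample variances and covariances s[i,j] = (1/(n-1)) · Σ_k (x_{k,i} - mean_i) · (x_{k,j} - mean_j), with n-1 = 3:
  s[A,A] = ((-2)·(-2) + (0)·(0) + (-1)·(-1) + (3)·(3)) / 3 = 14/3 = 4.6667
  s[A,B] = ((-2)·(-0.5) + (0)·(-3.5) + (-1)·(2.5) + (3)·(1.5)) / 3 = 3/3 = 1
  s[B,B] = ((-0.5)·(-0.5) + (-3.5)·(-3.5) + (2.5)·(2.5) + (1.5)·(1.5)) / 3 = 21/3 = 7
  Sample standard deviations s_i = √(s[i,i]):
  s(A) = √(4.6667) = 2.1602
  s(B) = √(7) = 2.6458

Step 3 — r_{ij} = s_{ij} / (s_i · s_j):
  r[A,A] = 1 (diagonal).
  r[A,B] = 1 / (2.1602 · 2.6458) = 1 / 5.7155 = 0.175
  r[B,B] = 1 (diagonal).

R is symmetric with unit diagonal. Assembling:

R = [[1, 0.175],
 [0.175, 1]]


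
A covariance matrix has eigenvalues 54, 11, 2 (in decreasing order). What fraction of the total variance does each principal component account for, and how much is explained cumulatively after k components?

Step 1 — total variance = trace(Sigma) = Σ λ_i = 54 + 11 + 2 = 67.

Step 2 — fraction explained by component i = λ_i / Σ λ:
  PC1: 54/67 = 0.806
  PC2: 11/67 = 0.1642
  PC3: 2/67 = 0.0299

Step 3 — cumulative fraction after k components = (λ_1 + ... + λ_k) / Σ λ:
  k = 1: 54/67 = 0.806
  k = 2: (54 + 11)/67 = 65/67 = 0.9701
  k = 3: (54 + 11 + 2)/67 = 67/67 = 1

Summary (fraction, with percent):

explained: PC1 0.806 (80.6%), PC2 0.1642 (16.42%), PC3 0.0299 (2.99%);  cumulative: 0.806, 0.9701, 1
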